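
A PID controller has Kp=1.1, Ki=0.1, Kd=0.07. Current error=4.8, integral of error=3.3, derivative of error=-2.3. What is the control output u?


u = Kp*e + Ki*int(e) + Kd*de/dt
= 1.1*4.8 + 0.1*3.3 + 0.07*(-2.3)
= 5.28 + 0.33 + -0.161
= 5.449


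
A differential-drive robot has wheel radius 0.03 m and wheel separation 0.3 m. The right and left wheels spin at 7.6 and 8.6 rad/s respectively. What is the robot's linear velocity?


vR = r*wR = 0.03*7.6 = 0.228 m/s
vL = r*wL = 0.03*8.6 = 0.258 m/s
v = (vR+vL)/2 = 0.243 m/s
omega = (vR-vL)/L = -0.1 rad/s
linear velocity = 0.243 m/s


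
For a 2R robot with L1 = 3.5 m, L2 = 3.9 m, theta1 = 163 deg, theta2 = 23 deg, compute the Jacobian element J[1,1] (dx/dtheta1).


J[1,1] = -L1*sin(t1) - L2*sin(t1+t2)
= -3.5*sin(163) - 3.9*sin(186)
= -0.6156


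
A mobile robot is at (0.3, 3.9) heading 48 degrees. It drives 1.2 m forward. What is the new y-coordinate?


y_new = y0 + d*sin(theta)
= 3.9 + 1.2*sin(48)
= 3.9 + 0.8918
= 4.7918


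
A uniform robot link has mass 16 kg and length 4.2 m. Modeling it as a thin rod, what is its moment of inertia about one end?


I = (1/3) * m * L^2
= (1/3) * 16 * 4.2^2
= 0.333333 * 16 * 17.64
= 94.08 kg*m^2


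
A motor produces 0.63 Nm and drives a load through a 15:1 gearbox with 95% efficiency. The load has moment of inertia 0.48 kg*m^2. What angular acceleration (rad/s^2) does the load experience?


tau_out = tau_motor * N * eta
= 0.63 * 15 * 0.95 = 8.9775 Nm
alpha = tau_out / I = 8.9775 / 0.48
= 18.7031 rad/s^2


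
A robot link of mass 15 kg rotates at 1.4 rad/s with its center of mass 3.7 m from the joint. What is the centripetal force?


F = m * omega^2 * r
= 15 * 1.4^2 * 3.7
= 15 * 1.96 * 3.7
= 108.78 N


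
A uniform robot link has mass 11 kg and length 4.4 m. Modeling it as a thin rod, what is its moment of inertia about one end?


I = (1/3) * m * L^2
= (1/3) * 11 * 4.4^2
= 0.333333 * 11 * 19.36
= 70.9867 kg*m^2


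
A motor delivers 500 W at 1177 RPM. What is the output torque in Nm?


omega = 1177 * 2*pi/60 = 123.2552 rad/s
tau = P / omega = 500 / 123.2552
= 4.0566 Nm


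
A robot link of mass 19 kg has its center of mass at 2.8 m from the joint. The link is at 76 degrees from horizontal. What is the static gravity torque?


tau = m*g*L*cos(angle)
= 19 * 9.81 * 2.8 * cos(76 deg)
= 19 * 9.81 * 2.8 * 0.2419
= 126.2571 Nm


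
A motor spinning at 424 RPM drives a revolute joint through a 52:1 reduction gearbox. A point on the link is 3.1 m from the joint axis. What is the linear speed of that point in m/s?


omega_motor = 424 * 2*pi/60 = 44.4012 rad/s
omega_joint = omega_motor / 52 = 0.8539 rad/s
v = omega_joint * r = 0.8539 * 3.1
= 2.647 m/s


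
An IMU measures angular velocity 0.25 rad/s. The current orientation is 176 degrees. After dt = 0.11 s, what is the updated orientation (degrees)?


delta_theta = w * dt = 0.25 * 0.11 = 0.0275 rad
= 1.5756 deg
theta_new = 176 + 1.5756 = 177.5756 deg


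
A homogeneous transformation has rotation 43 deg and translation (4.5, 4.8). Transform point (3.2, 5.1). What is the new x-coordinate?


x' = cos(theta)*px - sin(theta)*py + tx
= 0.7314*3.2 - 0.682*5.1 + 4.5
= 3.3621


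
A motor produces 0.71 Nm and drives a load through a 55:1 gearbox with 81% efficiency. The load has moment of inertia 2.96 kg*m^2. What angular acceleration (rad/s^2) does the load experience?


tau_out = tau_motor * N * eta
= 0.71 * 55 * 0.81 = 31.6305 Nm
alpha = tau_out / I = 31.6305 / 2.96
= 10.686 rad/s^2


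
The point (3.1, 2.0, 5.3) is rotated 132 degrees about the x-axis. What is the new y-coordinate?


Rotation about x-axis: y' = y*cos(theta) - z*sin(theta)
= 2.0 * -0.6691 - 5.3 * 0.7431
= -5.2769


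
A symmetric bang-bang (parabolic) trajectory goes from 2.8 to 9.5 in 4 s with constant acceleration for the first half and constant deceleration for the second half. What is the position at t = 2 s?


Symmetric rest-to-rest: each phase covers (pf-p0)/2 in time T/2. 0.5*a*(T/2)^2 = (pf-p0)/2 => a = 4*(pf-p0)/T^2
a = 4*(9.5-2.8)/4^2 = 1.675
t = 2 is in the acceleration phase (t <= T/2).
p = p0 + 0.5*a*t^2 = 2.8 + 0.5*1.675*2^2
= 6.15


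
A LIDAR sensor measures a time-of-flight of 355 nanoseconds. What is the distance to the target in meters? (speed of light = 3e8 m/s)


tof = 355 ns = 3.55e-07 s
dist = c * tof / 2
= 3e8 * 3.55e-07 / 2
= 53.25 m


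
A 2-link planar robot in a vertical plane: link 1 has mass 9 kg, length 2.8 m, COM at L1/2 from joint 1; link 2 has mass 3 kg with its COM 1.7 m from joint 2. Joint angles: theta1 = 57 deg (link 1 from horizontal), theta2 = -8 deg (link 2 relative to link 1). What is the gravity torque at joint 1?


Horizontal distance from joint 1 to link-1 COM:
  x_c1 = (L1/2)*cos(t1) = 1.4 * 0.5446 = 0.7625 m
Horizontal distance from joint 1 to link-2 COM:
  x_c2 = L1*cos(t1) + Lc2*cos(t1+t2)
       = 2.8*0.5446 + 1.7*0.6561 = 2.6403 m
tau1 = m1*g*x_c1 + m2*g*x_c2
     = 9*9.81*0.7625 + 3*9.81*2.6403
     = 67.3207 + 77.7037
     = 145.0244 Nm


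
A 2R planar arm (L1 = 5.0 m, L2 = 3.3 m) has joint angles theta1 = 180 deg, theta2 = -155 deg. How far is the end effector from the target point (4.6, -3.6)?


End effector via forward kinematics:
x = L1*cos(t1) + L2*cos(t1+t2) = -2.0092
y = L1*sin(t1) + L2*sin(t1+t2) = 1.3946
Distance to target:
d = sqrt((4.6 - -2.0092)^2 + (-3.6 - 1.3946)^2)
= sqrt(43.6813 + 24.9464)
= 8.2842 m


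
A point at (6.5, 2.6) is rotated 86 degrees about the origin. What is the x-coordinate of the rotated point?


x' = x*cos(theta) - y*sin(theta)
cos(86 deg) = 0.0698, sin(86 deg) = 0.9976
x' = 6.5 * 0.0698 - 2.6 * 0.9976
= 0.4534 - 2.5937
= -2.1402


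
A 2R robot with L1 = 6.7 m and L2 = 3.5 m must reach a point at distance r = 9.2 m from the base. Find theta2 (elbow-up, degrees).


cos(theta2) = (r^2 - L1^2 - L2^2) / (2*L1*L2)
cos(theta2) = (84.64 - 44.89 - 12.25) / 46.9
cos(theta2) = 0.586354
theta2 = 54.1013 degrees


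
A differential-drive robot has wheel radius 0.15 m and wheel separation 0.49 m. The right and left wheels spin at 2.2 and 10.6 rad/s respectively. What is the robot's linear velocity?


vR = r*wR = 0.15*2.2 = 0.33 m/s
vL = r*wL = 0.15*10.6 = 1.59 m/s
v = (vR+vL)/2 = 0.96 m/s
omega = (vR-vL)/L = -2.5714 rad/s
linear velocity = 0.96 m/s


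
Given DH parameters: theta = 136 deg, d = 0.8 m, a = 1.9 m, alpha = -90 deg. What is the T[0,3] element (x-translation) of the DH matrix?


T[0,3] = a * cos(theta)
= 1.9 * cos(136 deg)
= 1.9 * -0.7193
= -1.3667


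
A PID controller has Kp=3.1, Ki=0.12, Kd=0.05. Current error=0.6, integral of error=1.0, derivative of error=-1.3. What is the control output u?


u = Kp*e + Ki*int(e) + Kd*de/dt
= 3.1*0.6 + 0.12*1.0 + 0.05*(-1.3)
= 1.86 + 0.12 + -0.065
= 1.915


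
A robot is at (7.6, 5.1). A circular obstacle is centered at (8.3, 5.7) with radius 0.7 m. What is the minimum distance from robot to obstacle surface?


center_dist = sqrt((7.6-8.3)^2 + (5.1-5.7)^2)
= sqrt(0.49 + 0.36)
= 0.922
min_dist = center_dist - radius = 0.922 - 0.7 = 0.222 m


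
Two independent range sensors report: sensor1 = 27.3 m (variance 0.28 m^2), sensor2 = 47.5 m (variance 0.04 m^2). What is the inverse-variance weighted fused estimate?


w1 = (1/var1) / (1/var1 + 1/var2)
   = 3.5714 / (3.5714 + 25.0) = 0.125
w2 = 1 - w1 = 0.875
fused = w1*s1 + w2*s2 = 3.4125 + 41.5625
= 44.975 m


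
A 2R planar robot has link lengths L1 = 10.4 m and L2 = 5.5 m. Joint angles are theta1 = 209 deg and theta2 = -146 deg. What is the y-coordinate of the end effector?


Convert angles to radians: theta1 = 3.6477, theta2 = -2.5482
y = L1*sin(theta1) + L2*sin(theta1+theta2)
y = -5.042 + 4.9005
y = -0.1415


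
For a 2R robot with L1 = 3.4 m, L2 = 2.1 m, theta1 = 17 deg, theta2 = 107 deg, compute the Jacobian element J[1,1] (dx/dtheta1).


J[1,1] = -L1*sin(t1) - L2*sin(t1+t2)
= -3.4*sin(17) - 2.1*sin(124)
= -2.735


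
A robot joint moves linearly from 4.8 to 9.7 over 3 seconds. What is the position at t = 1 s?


s = t/T = 1/3 = 0.3333
p(t) = p0 + (pf-p0)*s
= 4.8 + (9.7 - 4.8) * 0.3333
= 6.4333


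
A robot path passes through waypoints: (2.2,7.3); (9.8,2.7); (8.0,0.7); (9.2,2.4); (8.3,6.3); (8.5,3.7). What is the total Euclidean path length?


Segment lengths:
  seg1 = sqrt((7.6)^2 + (-4.6)^2) = 8.8837
  seg2 = sqrt((-1.8)^2 + (-2.0)^2) = 2.6907
  seg3 = sqrt((1.2)^2 + (1.7)^2) = 2.0809
  seg4 = sqrt((-0.9)^2 + (3.9)^2) = 4.0025
  seg5 = sqrt((0.2)^2 + (-2.6)^2) = 2.6077
Total = 20.2655


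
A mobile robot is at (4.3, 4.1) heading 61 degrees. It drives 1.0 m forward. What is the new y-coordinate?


y_new = y0 + d*sin(theta)
= 4.1 + 1.0*sin(61)
= 4.1 + 0.8746
= 4.9746


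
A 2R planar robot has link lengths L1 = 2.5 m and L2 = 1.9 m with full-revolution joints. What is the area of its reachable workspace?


r_max = L1 + L2 = 4.4 m
r_min = |L1 - L2| = 0.6 m
Area = pi*(r_max^2 - r_min^2)
= pi*(19.36 - 0.36)
= pi * 19.0
= 59.6903 m^2


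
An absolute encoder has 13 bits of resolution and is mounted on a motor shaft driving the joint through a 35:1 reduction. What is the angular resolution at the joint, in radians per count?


counts = 2^13 = 8192
effective counts at joint = 8192 * 35 = 286720
resolution = 2*pi / 286720
= 2.1914e-05 rad/count


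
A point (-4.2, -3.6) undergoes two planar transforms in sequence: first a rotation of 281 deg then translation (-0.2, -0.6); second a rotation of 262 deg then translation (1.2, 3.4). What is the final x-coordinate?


After transform 1:
x1 = cos(281)*-4.2 - sin(281)*-3.6 + -0.2 = -4.5353
y1 = sin(281)*-4.2 + cos(281)*-3.6 + -0.6 = 2.8359
After transform 2:
x2 = cos(262)*-4.5353 - sin(262)*2.8359 + 1.2
= 4.6395


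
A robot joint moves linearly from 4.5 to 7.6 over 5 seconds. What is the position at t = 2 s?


s = t/T = 2/5 = 0.4
p(t) = p0 + (pf-p0)*s
= 4.5 + (7.6 - 4.5) * 0.4
= 5.74


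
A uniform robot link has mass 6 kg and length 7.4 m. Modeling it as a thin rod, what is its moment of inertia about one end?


I = (1/3) * m * L^2
= (1/3) * 6 * 7.4^2
= 0.333333 * 6 * 54.76
= 109.52 kg*m^2


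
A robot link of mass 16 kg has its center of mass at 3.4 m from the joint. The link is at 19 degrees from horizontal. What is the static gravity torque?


tau = m*g*L*cos(angle)
= 16 * 9.81 * 3.4 * cos(19 deg)
= 16 * 9.81 * 3.4 * 0.9455
= 504.5892 Nm


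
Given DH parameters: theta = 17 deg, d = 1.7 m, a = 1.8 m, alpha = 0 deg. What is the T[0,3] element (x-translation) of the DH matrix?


T[0,3] = a * cos(theta)
= 1.8 * cos(17 deg)
= 1.8 * 0.9563
= 1.7213


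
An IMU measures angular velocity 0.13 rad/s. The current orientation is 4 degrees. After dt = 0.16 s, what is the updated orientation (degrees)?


delta_theta = w * dt = 0.13 * 0.16 = 0.0208 rad
= 1.1918 deg
theta_new = 4 + 1.1918 = 5.1918 deg


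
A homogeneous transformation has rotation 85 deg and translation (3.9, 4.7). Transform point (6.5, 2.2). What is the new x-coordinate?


x' = cos(theta)*px - sin(theta)*py + tx
= 0.0872*6.5 - 0.9962*2.2 + 3.9
= 2.2749


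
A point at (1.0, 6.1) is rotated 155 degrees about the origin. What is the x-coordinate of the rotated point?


x' = x*cos(theta) - y*sin(theta)
cos(155 deg) = -0.9063, sin(155 deg) = 0.4226
x' = 1.0 * -0.9063 - 6.1 * 0.4226
= -0.9063 - 2.578
= -3.4843


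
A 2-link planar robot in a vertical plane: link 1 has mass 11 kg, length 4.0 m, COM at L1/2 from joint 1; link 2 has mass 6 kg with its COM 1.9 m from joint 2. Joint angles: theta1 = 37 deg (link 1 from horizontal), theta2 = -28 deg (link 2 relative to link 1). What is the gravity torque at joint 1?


Horizontal distance from joint 1 to link-1 COM:
  x_c1 = (L1/2)*cos(t1) = 2.0 * 0.7986 = 1.5973 m
Horizontal distance from joint 1 to link-2 COM:
  x_c2 = L1*cos(t1) + Lc2*cos(t1+t2)
       = 4.0*0.7986 + 1.9*0.9877 = 5.0711 m
tau1 = m1*g*x_c1 + m2*g*x_c2
     = 11*9.81*1.5973 + 6*9.81*5.0711
     = 172.3615 + 298.4879
     = 470.8494 Nm


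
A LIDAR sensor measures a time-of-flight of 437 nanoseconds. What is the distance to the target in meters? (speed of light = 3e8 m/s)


tof = 437 ns = 4.37e-07 s
dist = c * tof / 2
= 3e8 * 4.37e-07 / 2
= 65.55 m


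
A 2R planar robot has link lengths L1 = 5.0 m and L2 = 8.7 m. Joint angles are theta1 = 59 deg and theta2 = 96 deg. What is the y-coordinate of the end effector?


Convert angles to radians: theta1 = 1.0297, theta2 = 1.6755
y = L1*sin(theta1) + L2*sin(theta1+theta2)
y = 4.2858 + 3.6768
y = 7.9626


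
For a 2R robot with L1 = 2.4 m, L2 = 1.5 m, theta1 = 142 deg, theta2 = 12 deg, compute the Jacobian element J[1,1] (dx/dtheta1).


J[1,1] = -L1*sin(t1) - L2*sin(t1+t2)
= -2.4*sin(142) - 1.5*sin(154)
= -2.1351


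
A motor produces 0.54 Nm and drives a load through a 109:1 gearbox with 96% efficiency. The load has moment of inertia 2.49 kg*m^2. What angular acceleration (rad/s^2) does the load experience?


tau_out = tau_motor * N * eta
= 0.54 * 109 * 0.96 = 56.5056 Nm
alpha = tau_out / I = 56.5056 / 2.49
= 22.693 rad/s^2


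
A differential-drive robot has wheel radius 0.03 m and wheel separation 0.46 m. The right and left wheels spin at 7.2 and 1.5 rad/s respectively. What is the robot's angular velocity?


vR = r*wR = 0.03*7.2 = 0.216 m/s
vL = r*wL = 0.03*1.5 = 0.045 m/s
v = (vR+vL)/2 = 0.1305 m/s
omega = (vR-vL)/L = 0.3717 rad/s
angular velocity = 0.3717 rad/s


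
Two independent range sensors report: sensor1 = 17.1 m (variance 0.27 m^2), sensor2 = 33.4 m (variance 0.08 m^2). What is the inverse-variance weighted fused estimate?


w1 = (1/var1) / (1/var1 + 1/var2)
   = 3.7037 / (3.7037 + 12.5) = 0.2286
w2 = 1 - w1 = 0.7714
fused = w1*s1 + w2*s2 = 3.9086 + 25.7657
= 29.6743 m


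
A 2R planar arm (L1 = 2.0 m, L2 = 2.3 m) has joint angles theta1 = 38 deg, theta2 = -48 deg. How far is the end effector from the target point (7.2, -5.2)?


End effector via forward kinematics:
x = L1*cos(t1) + L2*cos(t1+t2) = 3.8411
y = L1*sin(t1) + L2*sin(t1+t2) = 0.8319
Distance to target:
d = sqrt((7.2 - 3.8411)^2 + (-5.2 - 0.8319)^2)
= sqrt(11.2823 + 36.3842)
= 6.9041 m


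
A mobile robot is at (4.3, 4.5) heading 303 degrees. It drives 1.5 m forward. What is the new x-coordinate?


x_new = x0 + d*cos(theta)
= 4.3 + 1.5*cos(303)
= 4.3 + 0.817
= 5.117


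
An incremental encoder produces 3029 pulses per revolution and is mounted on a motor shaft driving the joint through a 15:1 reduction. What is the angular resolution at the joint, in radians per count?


counts per rev = 3029
effective counts at joint = 3029 * 15 = 45435
resolution = 2*pi / 45435
= 1.3829e-04 rad/count


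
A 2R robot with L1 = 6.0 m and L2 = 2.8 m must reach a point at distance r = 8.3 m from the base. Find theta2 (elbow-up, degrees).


cos(theta2) = (r^2 - L1^2 - L2^2) / (2*L1*L2)
cos(theta2) = (68.89 - 36.0 - 7.84) / 33.6
cos(theta2) = 0.745536
theta2 = 41.7949 degrees


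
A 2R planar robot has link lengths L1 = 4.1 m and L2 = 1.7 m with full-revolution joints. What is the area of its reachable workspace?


r_max = L1 + L2 = 5.8 m
r_min = |L1 - L2| = 2.4 m
Area = pi*(r_max^2 - r_min^2)
= pi*(33.64 - 5.76)
= pi * 27.88
= 87.5876 m^2


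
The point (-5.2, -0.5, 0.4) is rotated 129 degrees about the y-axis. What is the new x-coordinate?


Rotation about y-axis: x' = x*cos(theta) + z*sin(theta)
= -5.2 * -0.6293 + 0.4 * 0.7771
= 3.5833


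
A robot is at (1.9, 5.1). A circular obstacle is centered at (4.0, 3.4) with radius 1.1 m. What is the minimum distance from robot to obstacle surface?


center_dist = sqrt((1.9-4.0)^2 + (5.1-3.4)^2)
= sqrt(4.41 + 2.89)
= 2.7019
min_dist = center_dist - radius = 2.7019 - 1.1 = 1.6019 m


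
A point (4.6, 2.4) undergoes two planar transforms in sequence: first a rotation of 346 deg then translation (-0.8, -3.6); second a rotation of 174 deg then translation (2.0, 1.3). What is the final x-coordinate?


After transform 1:
x1 = cos(346)*4.6 - sin(346)*2.4 + -0.8 = 4.244
y1 = sin(346)*4.6 + cos(346)*2.4 + -3.6 = -2.3841
After transform 2:
x2 = cos(174)*4.244 - sin(174)*-2.3841 + 2.0
= -1.9715


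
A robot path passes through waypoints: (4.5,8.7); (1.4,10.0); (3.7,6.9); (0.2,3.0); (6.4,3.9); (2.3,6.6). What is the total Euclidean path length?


Segment lengths:
  seg1 = sqrt((-3.1)^2 + (1.3)^2) = 3.3615
  seg2 = sqrt((2.3)^2 + (-3.1)^2) = 3.8601
  seg3 = sqrt((-3.5)^2 + (-3.9)^2) = 5.2402
  seg4 = sqrt((6.2)^2 + (0.9)^2) = 6.265
  seg5 = sqrt((-4.1)^2 + (2.7)^2) = 4.9092
Total = 23.636


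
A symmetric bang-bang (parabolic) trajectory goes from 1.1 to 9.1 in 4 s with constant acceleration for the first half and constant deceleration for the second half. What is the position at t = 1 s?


Symmetric rest-to-rest: each phase covers (pf-p0)/2 in time T/2. 0.5*a*(T/2)^2 = (pf-p0)/2 => a = 4*(pf-p0)/T^2
a = 4*(9.1-1.1)/4^2 = 2.0
t = 1 is in the acceleration phase (t <= T/2).
p = p0 + 0.5*a*t^2 = 1.1 + 0.5*2.0*1^2
= 2.1


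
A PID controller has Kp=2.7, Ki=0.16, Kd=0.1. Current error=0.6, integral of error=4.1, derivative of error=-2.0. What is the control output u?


u = Kp*e + Ki*int(e) + Kd*de/dt
= 2.7*0.6 + 0.16*4.1 + 0.1*(-2.0)
= 1.62 + 0.656 + -0.2
= 2.076


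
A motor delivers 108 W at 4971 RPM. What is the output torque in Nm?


omega = 4971 * 2*pi/60 = 520.5619 rad/s
tau = P / omega = 108 / 520.5619
= 0.2075 Nm


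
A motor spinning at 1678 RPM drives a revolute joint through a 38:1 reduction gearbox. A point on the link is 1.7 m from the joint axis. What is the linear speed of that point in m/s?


omega_motor = 1678 * 2*pi/60 = 175.7197 rad/s
omega_joint = omega_motor / 38 = 4.6242 rad/s
v = omega_joint * r = 4.6242 * 1.7
= 7.8611 m/s


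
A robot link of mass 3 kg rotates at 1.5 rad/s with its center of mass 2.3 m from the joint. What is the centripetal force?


F = m * omega^2 * r
= 3 * 1.5^2 * 2.3
= 3 * 2.25 * 2.3
= 15.525 N


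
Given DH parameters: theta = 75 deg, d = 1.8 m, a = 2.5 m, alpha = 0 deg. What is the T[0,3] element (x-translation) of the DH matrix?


T[0,3] = a * cos(theta)
= 2.5 * cos(75 deg)
= 2.5 * 0.2588
= 0.647


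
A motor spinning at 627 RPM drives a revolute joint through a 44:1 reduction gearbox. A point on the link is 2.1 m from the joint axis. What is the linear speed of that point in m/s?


omega_motor = 627 * 2*pi/60 = 65.6593 rad/s
omega_joint = omega_motor / 44 = 1.4923 rad/s
v = omega_joint * r = 1.4923 * 2.1
= 3.1337 m/s


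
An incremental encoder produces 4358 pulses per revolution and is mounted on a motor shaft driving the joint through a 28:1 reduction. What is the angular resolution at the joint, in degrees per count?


counts per rev = 4358
effective counts at joint = 4358 * 28 = 122024
resolution = 360 / 122024
= 0.003 deg/count


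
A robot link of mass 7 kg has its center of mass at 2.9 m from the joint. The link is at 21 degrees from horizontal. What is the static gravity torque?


tau = m*g*L*cos(angle)
= 7 * 9.81 * 2.9 * cos(21 deg)
= 7 * 9.81 * 2.9 * 0.9336
= 185.916 Nm


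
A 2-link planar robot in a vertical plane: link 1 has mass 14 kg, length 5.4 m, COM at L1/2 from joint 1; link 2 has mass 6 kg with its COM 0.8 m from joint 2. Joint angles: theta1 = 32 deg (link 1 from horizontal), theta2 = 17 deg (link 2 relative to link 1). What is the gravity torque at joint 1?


Horizontal distance from joint 1 to link-1 COM:
  x_c1 = (L1/2)*cos(t1) = 2.7 * 0.848 = 2.2897 m
Horizontal distance from joint 1 to link-2 COM:
  x_c2 = L1*cos(t1) + Lc2*cos(t1+t2)
       = 5.4*0.848 + 0.8*0.6561 = 5.1043 m
tau1 = m1*g*x_c1 + m2*g*x_c2
     = 14*9.81*2.2897 + 6*9.81*5.1043
     = 314.4715 + 300.4395
     = 614.911 Nm


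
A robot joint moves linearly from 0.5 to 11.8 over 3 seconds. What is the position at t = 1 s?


s = t/T = 1/3 = 0.3333
p(t) = p0 + (pf-p0)*s
= 0.5 + (11.8 - 0.5) * 0.3333
= 4.2667


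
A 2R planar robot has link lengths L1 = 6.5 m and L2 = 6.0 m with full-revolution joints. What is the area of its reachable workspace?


r_max = L1 + L2 = 12.5 m
r_min = |L1 - L2| = 0.5 m
Area = pi*(r_max^2 - r_min^2)
= pi*(156.25 - 0.25)
= pi * 156.0
= 490.0885 m^2


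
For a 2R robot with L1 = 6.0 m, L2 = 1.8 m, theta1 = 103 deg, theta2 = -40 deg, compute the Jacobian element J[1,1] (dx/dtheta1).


J[1,1] = -L1*sin(t1) - L2*sin(t1+t2)
= -6.0*sin(103) - 1.8*sin(63)
= -7.45


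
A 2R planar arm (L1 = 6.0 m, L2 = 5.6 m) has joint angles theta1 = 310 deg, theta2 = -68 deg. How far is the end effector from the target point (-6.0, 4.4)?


End effector via forward kinematics:
x = L1*cos(t1) + L2*cos(t1+t2) = 1.2277
y = L1*sin(t1) + L2*sin(t1+t2) = -9.5408
Distance to target:
d = sqrt((-6.0 - 1.2277)^2 + (4.4 - -9.5408)^2)
= sqrt(52.2394 + 194.3452)
= 15.703 m


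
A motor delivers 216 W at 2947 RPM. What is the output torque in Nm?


omega = 2947 * 2*pi/60 = 308.6091 rad/s
tau = P / omega = 216 / 308.6091
= 0.6999 Nm


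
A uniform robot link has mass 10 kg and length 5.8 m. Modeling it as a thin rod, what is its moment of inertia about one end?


I = (1/3) * m * L^2
= (1/3) * 10 * 5.8^2
= 0.333333 * 10 * 33.64
= 112.1333 kg*m^2


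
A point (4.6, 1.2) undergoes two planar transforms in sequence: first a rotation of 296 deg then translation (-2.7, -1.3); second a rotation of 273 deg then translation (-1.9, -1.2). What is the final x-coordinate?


After transform 1:
x1 = cos(296)*4.6 - sin(296)*1.2 + -2.7 = 0.3951
y1 = sin(296)*4.6 + cos(296)*1.2 + -1.3 = -4.9084
After transform 2:
x2 = cos(273)*0.3951 - sin(273)*-4.9084 + -1.9
= -6.781


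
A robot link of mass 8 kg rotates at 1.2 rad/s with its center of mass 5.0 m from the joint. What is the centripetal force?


F = m * omega^2 * r
= 8 * 1.2^2 * 5.0
= 8 * 1.44 * 5.0
= 57.6 N


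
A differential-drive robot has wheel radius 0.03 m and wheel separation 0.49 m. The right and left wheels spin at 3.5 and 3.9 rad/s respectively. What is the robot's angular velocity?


vR = r*wR = 0.03*3.5 = 0.105 m/s
vL = r*wL = 0.03*3.9 = 0.117 m/s
v = (vR+vL)/2 = 0.111 m/s
omega = (vR-vL)/L = -0.0245 rad/s
angular velocity = -0.0245 rad/s


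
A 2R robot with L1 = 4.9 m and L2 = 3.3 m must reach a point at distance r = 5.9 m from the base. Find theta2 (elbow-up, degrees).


cos(theta2) = (r^2 - L1^2 - L2^2) / (2*L1*L2)
cos(theta2) = (34.81 - 24.01 - 10.89) / 32.34
cos(theta2) = -0.002783
theta2 = 90.1595 degrees


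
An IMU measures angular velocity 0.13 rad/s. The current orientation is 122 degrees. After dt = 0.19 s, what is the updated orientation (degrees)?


delta_theta = w * dt = 0.13 * 0.19 = 0.0247 rad
= 1.4152 deg
theta_new = 122 + 1.4152 = 123.4152 deg


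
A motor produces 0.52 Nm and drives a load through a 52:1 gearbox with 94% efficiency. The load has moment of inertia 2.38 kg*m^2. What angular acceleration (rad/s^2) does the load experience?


tau_out = tau_motor * N * eta
= 0.52 * 52 * 0.94 = 25.4176 Nm
alpha = tau_out / I = 25.4176 / 2.38
= 10.6797 rad/s^2


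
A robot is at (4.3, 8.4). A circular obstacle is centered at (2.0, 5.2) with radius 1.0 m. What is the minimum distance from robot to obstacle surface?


center_dist = sqrt((4.3-2.0)^2 + (8.4-5.2)^2)
= sqrt(5.29 + 10.24)
= 3.9408
min_dist = center_dist - radius = 3.9408 - 1.0 = 2.9408 m


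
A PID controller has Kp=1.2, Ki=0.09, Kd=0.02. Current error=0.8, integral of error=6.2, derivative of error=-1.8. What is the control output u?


u = Kp*e + Ki*int(e) + Kd*de/dt
= 1.2*0.8 + 0.09*6.2 + 0.02*(-1.8)
= 0.96 + 0.558 + -0.036
= 1.482


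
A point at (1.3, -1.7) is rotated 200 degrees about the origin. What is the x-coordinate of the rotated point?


x' = x*cos(theta) - y*sin(theta)
cos(200 deg) = -0.9397, sin(200 deg) = -0.342
x' = 1.3 * -0.9397 - -1.7 * -0.342
= -1.2216 - 0.5814
= -1.803


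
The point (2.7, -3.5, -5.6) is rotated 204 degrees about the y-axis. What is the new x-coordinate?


Rotation about y-axis: x' = x*cos(theta) + z*sin(theta)
= 2.7 * -0.9135 + -5.6 * -0.4067
= -0.1888


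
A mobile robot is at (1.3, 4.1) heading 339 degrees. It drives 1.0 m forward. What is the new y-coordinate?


y_new = y0 + d*sin(theta)
= 4.1 + 1.0*sin(339)
= 4.1 + -0.3584
= 3.7416


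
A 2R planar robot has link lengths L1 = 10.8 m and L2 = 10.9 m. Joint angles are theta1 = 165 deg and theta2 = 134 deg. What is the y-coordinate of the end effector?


Convert angles to radians: theta1 = 2.8798, theta2 = 2.3387
y = L1*sin(theta1) + L2*sin(theta1+theta2)
y = 2.7952 + -9.5334
y = -6.7381


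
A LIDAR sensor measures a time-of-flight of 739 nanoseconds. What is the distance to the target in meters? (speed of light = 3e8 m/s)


tof = 739 ns = 7.39e-07 s
dist = c * tof / 2
= 3e8 * 7.39e-07 / 2
= 110.85 m


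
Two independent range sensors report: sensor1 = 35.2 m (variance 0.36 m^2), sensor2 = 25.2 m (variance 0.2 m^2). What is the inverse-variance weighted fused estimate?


w1 = (1/var1) / (1/var1 + 1/var2)
   = 2.7778 / (2.7778 + 5.0) = 0.3571
w2 = 1 - w1 = 0.6429
fused = w1*s1 + w2*s2 = 12.5714 + 16.2
= 28.7714 m


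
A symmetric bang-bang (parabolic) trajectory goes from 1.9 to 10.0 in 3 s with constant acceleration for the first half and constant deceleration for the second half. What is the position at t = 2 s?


Symmetric rest-to-rest: each phase covers (pf-p0)/2 in time T/2. 0.5*a*(T/2)^2 = (pf-p0)/2 => a = 4*(pf-p0)/T^2
a = 4*(10.0-1.9)/3^2 = 3.6
t = 2 is in the deceleration phase (t > T/2).
p = pf - 0.5*a*(T-t)^2 = 10.0 - 0.5*3.6*1^2
= 8.2


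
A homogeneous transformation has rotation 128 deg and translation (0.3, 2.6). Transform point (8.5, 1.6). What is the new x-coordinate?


x' = cos(theta)*px - sin(theta)*py + tx
= -0.6157*8.5 - 0.788*1.6 + 0.3
= -6.1939


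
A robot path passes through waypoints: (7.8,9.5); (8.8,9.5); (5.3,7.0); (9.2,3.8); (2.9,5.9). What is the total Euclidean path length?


Segment lengths:
  seg1 = sqrt((1.0)^2 + (0.0)^2) = 1.0
  seg2 = sqrt((-3.5)^2 + (-2.5)^2) = 4.3012
  seg3 = sqrt((3.9)^2 + (-3.2)^2) = 5.0448
  seg4 = sqrt((-6.3)^2 + (2.1)^2) = 6.6408
Total = 16.9867


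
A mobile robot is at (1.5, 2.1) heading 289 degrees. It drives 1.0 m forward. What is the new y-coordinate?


y_new = y0 + d*sin(theta)
= 2.1 + 1.0*sin(289)
= 2.1 + -0.9455
= 1.1545


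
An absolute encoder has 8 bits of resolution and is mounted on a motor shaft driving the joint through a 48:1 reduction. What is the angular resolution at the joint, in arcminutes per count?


counts = 2^8 = 256
effective counts at joint = 256 * 48 = 12288
resolution = 360*60 / 12288
= 1.7578 arcmin/count


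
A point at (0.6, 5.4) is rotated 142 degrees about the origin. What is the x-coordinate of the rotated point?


x' = x*cos(theta) - y*sin(theta)
cos(142 deg) = -0.788, sin(142 deg) = 0.6157
x' = 0.6 * -0.788 - 5.4 * 0.6157
= -0.4728 - 3.3246
= -3.7974


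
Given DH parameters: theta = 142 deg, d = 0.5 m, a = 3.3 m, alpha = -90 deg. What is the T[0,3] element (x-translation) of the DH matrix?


T[0,3] = a * cos(theta)
= 3.3 * cos(142 deg)
= 3.3 * -0.788
= -2.6004


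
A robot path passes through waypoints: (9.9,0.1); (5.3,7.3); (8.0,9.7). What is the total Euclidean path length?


Segment lengths:
  seg1 = sqrt((-4.6)^2 + (7.2)^2) = 8.544
  seg2 = sqrt((2.7)^2 + (2.4)^2) = 3.6125
Total = 12.1565


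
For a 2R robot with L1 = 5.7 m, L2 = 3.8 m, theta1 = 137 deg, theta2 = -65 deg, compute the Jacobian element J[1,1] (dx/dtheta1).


J[1,1] = -L1*sin(t1) - L2*sin(t1+t2)
= -5.7*sin(137) - 3.8*sin(72)
= -7.5014


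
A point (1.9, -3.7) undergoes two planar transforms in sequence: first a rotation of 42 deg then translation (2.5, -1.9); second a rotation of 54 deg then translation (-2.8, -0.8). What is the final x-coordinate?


After transform 1:
x1 = cos(42)*1.9 - sin(42)*-3.7 + 2.5 = 6.3878
y1 = sin(42)*1.9 + cos(42)*-3.7 + -1.9 = -3.3783
After transform 2:
x2 = cos(54)*6.3878 - sin(54)*-3.3783 + -2.8
= 3.6877


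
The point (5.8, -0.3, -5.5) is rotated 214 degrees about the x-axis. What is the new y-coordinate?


Rotation about x-axis: y' = y*cos(theta) - z*sin(theta)
= -0.3 * -0.829 - -5.5 * -0.5592
= -2.8268


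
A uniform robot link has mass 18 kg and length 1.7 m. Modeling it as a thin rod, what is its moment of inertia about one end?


I = (1/3) * m * L^2
= (1/3) * 18 * 1.7^2
= 0.333333 * 18 * 2.89
= 17.34 kg*m^2


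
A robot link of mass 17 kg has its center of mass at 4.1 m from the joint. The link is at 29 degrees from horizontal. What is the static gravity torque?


tau = m*g*L*cos(angle)
= 17 * 9.81 * 4.1 * cos(29 deg)
= 17 * 9.81 * 4.1 * 0.8746
= 598.0273 Nm


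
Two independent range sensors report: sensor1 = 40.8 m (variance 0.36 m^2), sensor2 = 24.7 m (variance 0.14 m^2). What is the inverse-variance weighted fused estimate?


w1 = (1/var1) / (1/var1 + 1/var2)
   = 2.7778 / (2.7778 + 7.1429) = 0.28
w2 = 1 - w1 = 0.72
fused = w1*s1 + w2*s2 = 11.424 + 17.784
= 29.208 m


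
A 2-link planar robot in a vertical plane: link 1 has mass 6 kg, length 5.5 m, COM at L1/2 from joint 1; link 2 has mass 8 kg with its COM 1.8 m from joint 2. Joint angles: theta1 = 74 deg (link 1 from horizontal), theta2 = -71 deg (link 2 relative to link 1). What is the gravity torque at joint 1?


Horizontal distance from joint 1 to link-1 COM:
  x_c1 = (L1/2)*cos(t1) = 2.75 * 0.2756 = 0.758 m
Horizontal distance from joint 1 to link-2 COM:
  x_c2 = L1*cos(t1) + Lc2*cos(t1+t2)
       = 5.5*0.2756 + 1.8*0.9986 = 3.3135 m
tau1 = m1*g*x_c1 + m2*g*x_c2
     = 6*9.81*0.758 + 8*9.81*3.3135
     = 44.616 + 260.0465
     = 304.6626 Nm


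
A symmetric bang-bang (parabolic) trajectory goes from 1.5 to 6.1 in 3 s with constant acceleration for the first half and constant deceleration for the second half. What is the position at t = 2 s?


Symmetric rest-to-rest: each phase covers (pf-p0)/2 in time T/2. 0.5*a*(T/2)^2 = (pf-p0)/2 => a = 4*(pf-p0)/T^2
a = 4*(6.1-1.5)/3^2 = 2.0444
t = 2 is in the deceleration phase (t > T/2).
p = pf - 0.5*a*(T-t)^2 = 6.1 - 0.5*2.0444*1^2
= 5.0778


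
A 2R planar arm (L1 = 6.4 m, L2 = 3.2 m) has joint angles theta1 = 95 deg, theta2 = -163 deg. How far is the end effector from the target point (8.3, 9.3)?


End effector via forward kinematics:
x = L1*cos(t1) + L2*cos(t1+t2) = 0.6409
y = L1*sin(t1) + L2*sin(t1+t2) = 3.4087
Distance to target:
d = sqrt((8.3 - 0.6409)^2 + (9.3 - 3.4087)^2)
= sqrt(58.6611 + 34.7079)
= 9.6628 m


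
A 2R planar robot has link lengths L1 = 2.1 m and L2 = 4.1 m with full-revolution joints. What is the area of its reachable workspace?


r_max = L1 + L2 = 6.2 m
r_min = |L1 - L2| = 2.0 m
Area = pi*(r_max^2 - r_min^2)
= pi*(38.44 - 4.0)
= pi * 34.44
= 108.1965 m^2


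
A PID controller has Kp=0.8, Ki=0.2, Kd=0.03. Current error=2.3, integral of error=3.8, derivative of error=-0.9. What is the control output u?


u = Kp*e + Ki*int(e) + Kd*de/dt
= 0.8*2.3 + 0.2*3.8 + 0.03*(-0.9)
= 1.84 + 0.76 + -0.027
= 2.573


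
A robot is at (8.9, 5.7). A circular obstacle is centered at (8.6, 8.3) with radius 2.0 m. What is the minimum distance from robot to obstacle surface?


center_dist = sqrt((8.9-8.6)^2 + (5.7-8.3)^2)
= sqrt(0.09 + 6.76)
= 2.6173
min_dist = center_dist - radius = 2.6173 - 2.0 = 0.6173 m


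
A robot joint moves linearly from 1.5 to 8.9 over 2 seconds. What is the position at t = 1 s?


s = t/T = 1/2 = 0.5
p(t) = p0 + (pf-p0)*s
= 1.5 + (8.9 - 1.5) * 0.5
= 5.2


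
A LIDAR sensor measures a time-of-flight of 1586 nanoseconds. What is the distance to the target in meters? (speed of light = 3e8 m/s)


tof = 1586 ns = 1.586e-06 s
dist = c * tof / 2
= 3e8 * 1.586e-06 / 2
= 237.9 m


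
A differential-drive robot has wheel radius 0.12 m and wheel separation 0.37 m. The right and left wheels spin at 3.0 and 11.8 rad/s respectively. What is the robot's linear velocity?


vR = r*wR = 0.12*3.0 = 0.36 m/s
vL = r*wL = 0.12*11.8 = 1.416 m/s
v = (vR+vL)/2 = 0.888 m/s
omega = (vR-vL)/L = -2.8541 rad/s
linear velocity = 0.888 m/s


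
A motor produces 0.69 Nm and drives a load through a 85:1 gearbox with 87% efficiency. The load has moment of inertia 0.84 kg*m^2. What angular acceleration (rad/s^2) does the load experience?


tau_out = tau_motor * N * eta
= 0.69 * 85 * 0.87 = 51.0255 Nm
alpha = tau_out / I = 51.0255 / 0.84
= 60.7446 rad/s^2


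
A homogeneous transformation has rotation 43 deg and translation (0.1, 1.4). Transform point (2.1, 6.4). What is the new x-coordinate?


x' = cos(theta)*px - sin(theta)*py + tx
= 0.7314*2.1 - 0.682*6.4 + 0.1
= -2.7289


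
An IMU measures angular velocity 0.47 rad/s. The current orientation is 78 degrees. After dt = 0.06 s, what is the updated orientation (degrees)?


delta_theta = w * dt = 0.47 * 0.06 = 0.0282 rad
= 1.6157 deg
theta_new = 78 + 1.6157 = 79.6157 deg


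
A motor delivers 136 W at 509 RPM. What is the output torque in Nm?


omega = 509 * 2*pi/60 = 53.3024 rad/s
tau = P / omega = 136 / 53.3024
= 2.5515 Nm


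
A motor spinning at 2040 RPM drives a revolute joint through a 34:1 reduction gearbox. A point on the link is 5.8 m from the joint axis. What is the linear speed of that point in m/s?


omega_motor = 2040 * 2*pi/60 = 213.6283 rad/s
omega_joint = omega_motor / 34 = 6.2832 rad/s
v = omega_joint * r = 6.2832 * 5.8
= 36.4425 m/s


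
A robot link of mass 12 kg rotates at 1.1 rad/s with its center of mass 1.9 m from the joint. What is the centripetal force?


F = m * omega^2 * r
= 12 * 1.1^2 * 1.9
= 12 * 1.21 * 1.9
= 27.588 N


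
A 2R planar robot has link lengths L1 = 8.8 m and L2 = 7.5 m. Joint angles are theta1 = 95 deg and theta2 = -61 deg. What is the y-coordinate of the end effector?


Convert angles to radians: theta1 = 1.6581, theta2 = -1.0647
y = L1*sin(theta1) + L2*sin(theta1+theta2)
y = 8.7665 + 4.1939
y = 12.9605


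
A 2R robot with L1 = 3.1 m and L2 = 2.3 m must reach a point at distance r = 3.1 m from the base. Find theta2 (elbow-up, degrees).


cos(theta2) = (r^2 - L1^2 - L2^2) / (2*L1*L2)
cos(theta2) = (9.61 - 9.61 - 5.29) / 14.26
cos(theta2) = -0.370968
theta2 = 111.7753 degrees


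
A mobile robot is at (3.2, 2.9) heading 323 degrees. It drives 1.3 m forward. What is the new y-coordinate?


y_new = y0 + d*sin(theta)
= 2.9 + 1.3*sin(323)
= 2.9 + -0.7824
= 2.1176


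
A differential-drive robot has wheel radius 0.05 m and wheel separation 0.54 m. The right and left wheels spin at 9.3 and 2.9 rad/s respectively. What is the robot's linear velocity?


vR = r*wR = 0.05*9.3 = 0.465 m/s
vL = r*wL = 0.05*2.9 = 0.145 m/s
v = (vR+vL)/2 = 0.305 m/s
omega = (vR-vL)/L = 0.5926 rad/s
linear velocity = 0.305 m/s


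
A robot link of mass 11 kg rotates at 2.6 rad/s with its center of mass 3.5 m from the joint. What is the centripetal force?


F = m * omega^2 * r
= 11 * 2.6^2 * 3.5
= 11 * 6.76 * 3.5
= 260.26 N


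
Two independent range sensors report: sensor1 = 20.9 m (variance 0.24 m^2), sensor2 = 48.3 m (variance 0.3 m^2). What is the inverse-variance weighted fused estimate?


w1 = (1/var1) / (1/var1 + 1/var2)
   = 4.1667 / (4.1667 + 3.3333) = 0.5556
w2 = 1 - w1 = 0.4444
fused = w1*s1 + w2*s2 = 11.6111 + 21.4667
= 33.0778 m


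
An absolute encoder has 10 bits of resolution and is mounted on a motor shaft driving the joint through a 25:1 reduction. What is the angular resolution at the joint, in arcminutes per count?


counts = 2^10 = 1024
effective counts at joint = 1024 * 25 = 25600
resolution = 360*60 / 25600
= 0.8438 arcmin/count


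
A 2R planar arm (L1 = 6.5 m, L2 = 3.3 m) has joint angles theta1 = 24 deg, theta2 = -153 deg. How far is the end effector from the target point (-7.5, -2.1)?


End effector via forward kinematics:
x = L1*cos(t1) + L2*cos(t1+t2) = 3.8613
y = L1*sin(t1) + L2*sin(t1+t2) = 0.0792
Distance to target:
d = sqrt((-7.5 - 3.8613)^2 + (-2.1 - 0.0792)^2)
= sqrt(129.0789 + 4.7489)
= 11.5684 m


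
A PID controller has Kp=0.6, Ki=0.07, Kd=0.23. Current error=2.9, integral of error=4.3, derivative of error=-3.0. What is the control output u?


u = Kp*e + Ki*int(e) + Kd*de/dt
= 0.6*2.9 + 0.07*4.3 + 0.23*(-3.0)
= 1.74 + 0.301 + -0.69
= 1.351


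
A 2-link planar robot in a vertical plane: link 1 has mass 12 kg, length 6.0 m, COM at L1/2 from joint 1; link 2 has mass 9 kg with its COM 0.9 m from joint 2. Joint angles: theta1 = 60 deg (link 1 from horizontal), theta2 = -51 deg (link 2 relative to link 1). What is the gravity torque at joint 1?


Horizontal distance from joint 1 to link-1 COM:
  x_c1 = (L1/2)*cos(t1) = 3.0 * 0.5 = 1.5 m
Horizontal distance from joint 1 to link-2 COM:
  x_c2 = L1*cos(t1) + Lc2*cos(t1+t2)
       = 6.0*0.5 + 0.9*0.9877 = 3.8889 m
tau1 = m1*g*x_c1 + m2*g*x_c2
     = 12*9.81*1.5 + 9*9.81*3.8889
     = 176.58 + 343.3527
     = 519.9327 Nm


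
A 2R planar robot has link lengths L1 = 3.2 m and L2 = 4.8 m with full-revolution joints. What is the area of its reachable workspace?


r_max = L1 + L2 = 8.0 m
r_min = |L1 - L2| = 1.6 m
Area = pi*(r_max^2 - r_min^2)
= pi*(64.0 - 2.56)
= pi * 61.44
= 193.0195 m^2


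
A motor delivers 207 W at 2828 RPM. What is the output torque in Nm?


omega = 2828 * 2*pi/60 = 296.1475 rad/s
tau = P / omega = 207 / 296.1475
= 0.699 Nm


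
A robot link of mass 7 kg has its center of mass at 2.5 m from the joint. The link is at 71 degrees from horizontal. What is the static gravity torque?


tau = m*g*L*cos(angle)
= 7 * 9.81 * 2.5 * cos(71 deg)
= 7 * 9.81 * 2.5 * 0.3256
= 55.8919 Nm


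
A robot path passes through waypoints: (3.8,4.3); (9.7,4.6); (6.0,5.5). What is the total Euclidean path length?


Segment lengths:
  seg1 = sqrt((5.9)^2 + (0.3)^2) = 5.9076
  seg2 = sqrt((-3.7)^2 + (0.9)^2) = 3.8079
Total = 9.7155


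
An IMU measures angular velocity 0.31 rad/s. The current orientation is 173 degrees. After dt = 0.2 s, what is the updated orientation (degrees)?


delta_theta = w * dt = 0.31 * 0.2 = 0.062 rad
= 3.5523 deg
theta_new = 173 + 3.5523 = 176.5523 deg


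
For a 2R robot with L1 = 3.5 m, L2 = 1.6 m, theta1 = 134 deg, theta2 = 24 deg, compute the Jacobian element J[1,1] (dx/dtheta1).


J[1,1] = -L1*sin(t1) - L2*sin(t1+t2)
= -3.5*sin(134) - 1.6*sin(158)
= -3.1171


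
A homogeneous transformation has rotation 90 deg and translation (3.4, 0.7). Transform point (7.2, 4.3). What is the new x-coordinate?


x' = cos(theta)*px - sin(theta)*py + tx
= 0.0*7.2 - 1.0*4.3 + 3.4
= -0.9


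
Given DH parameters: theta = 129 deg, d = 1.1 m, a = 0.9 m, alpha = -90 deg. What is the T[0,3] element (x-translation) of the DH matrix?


T[0,3] = a * cos(theta)
= 0.9 * cos(129 deg)
= 0.9 * -0.6293
= -0.5664


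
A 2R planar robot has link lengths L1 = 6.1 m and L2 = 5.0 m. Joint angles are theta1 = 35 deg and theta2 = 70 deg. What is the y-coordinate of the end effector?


Convert angles to radians: theta1 = 0.6109, theta2 = 1.2217
y = L1*sin(theta1) + L2*sin(theta1+theta2)
y = 3.4988 + 4.8296
y = 8.3284


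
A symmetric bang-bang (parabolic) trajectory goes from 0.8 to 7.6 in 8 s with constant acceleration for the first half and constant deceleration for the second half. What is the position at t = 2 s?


Symmetric rest-to-rest: each phase covers (pf-p0)/2 in time T/2. 0.5*a*(T/2)^2 = (pf-p0)/2 => a = 4*(pf-p0)/T^2
a = 4*(7.6-0.8)/8^2 = 0.425
t = 2 is in the acceleration phase (t <= T/2).
p = p0 + 0.5*a*t^2 = 0.8 + 0.5*0.425*2^2
= 1.65


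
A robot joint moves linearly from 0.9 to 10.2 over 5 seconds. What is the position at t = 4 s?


s = t/T = 4/5 = 0.8
p(t) = p0 + (pf-p0)*s
= 0.9 + (10.2 - 0.9) * 0.8
= 8.34


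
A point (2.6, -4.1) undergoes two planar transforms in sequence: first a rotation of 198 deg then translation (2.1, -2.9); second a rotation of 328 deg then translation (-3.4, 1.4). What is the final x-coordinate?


After transform 1:
x1 = cos(198)*2.6 - sin(198)*-4.1 + 2.1 = -1.6397
y1 = sin(198)*2.6 + cos(198)*-4.1 + -2.9 = 0.1959
After transform 2:
x2 = cos(328)*-1.6397 - sin(328)*0.1959 + -3.4
= -4.6868
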